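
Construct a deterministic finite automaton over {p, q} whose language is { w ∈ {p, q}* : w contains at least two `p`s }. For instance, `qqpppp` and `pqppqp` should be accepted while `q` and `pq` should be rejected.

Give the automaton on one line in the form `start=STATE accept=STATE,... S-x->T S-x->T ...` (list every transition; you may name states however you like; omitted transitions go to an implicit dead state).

Only the number of `p`s matters, and only up to 3. Make a chain s0 → s1 → s2 → s3 advanced by each `p` (with s3 absorbing); every other symbol self-loops. The accepting set is {s2, s3}.
4 states suffice.
        p   q  
>  s0   s1  s0 
   s1   s2  s1 
 * s2   s3  s2 
 * s3   s3  s3 
(> = start, * = accepting)

start=s0 accept=s2,s3 s0-p->s1 s0-q->s0 s1-p->s2 s1-q->s1 s2-p->s3 s2-q->s2 s3-p->s3 s3-q->s3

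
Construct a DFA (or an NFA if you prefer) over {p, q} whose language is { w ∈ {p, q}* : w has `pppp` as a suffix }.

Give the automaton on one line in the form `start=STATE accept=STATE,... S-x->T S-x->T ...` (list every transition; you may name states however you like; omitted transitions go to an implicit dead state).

start=A accept=E A-p->B A-q->A B-p->C B-q->A C-p->D C-q->A D-p->E D-q->A E-p->E E-q->A

Remember how much of `pppp` the current input suffix matches. State A means no match yet; B means the last symbol is `p`; C means the last 2 symbols are `pp`; D means the last 3 symbols are `ppp`; E means the last 4 symbols are `pppp`. Only E accepts. On a mismatch, fall back to the longest proper suffix that is still a prefix of `pppp`.
A 5-state machine:
       p  q 
>  A   B  A 
   B   C  A 
   C   D  A 
   D   E  A 
 * E   E  A 
(> = start, * = accepting)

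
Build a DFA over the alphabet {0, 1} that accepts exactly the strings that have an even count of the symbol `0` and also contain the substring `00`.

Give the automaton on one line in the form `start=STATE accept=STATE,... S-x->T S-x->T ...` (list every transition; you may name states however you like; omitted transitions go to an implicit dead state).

Handle the two conditions separately and then intersect. The first has 2 states tracking the count of `0`s modulo 2; the second has 3 states tracking whether and how much of `00` has been seen. A product state is a pair (one from each), accepting exactly when both do.
A 6-state machine:
        0   1  
>  S0   S1  S0 
   S1   S2  S3 
 * S2   S4  S2 
   S3   S5  S3 
   S4   S2  S4 
   S5   S4  S0 
(> = start, * = accepting)

start=S0 accept=S2 S0-0->S1 S0-1->S0 S1-0->S2 S1-1->S3 S2-0->S4 S2-1->S2 S3-0->S5 S3-1->S3 S4-0->S2 S4-1->S4 S5-0->S4 S5-1->S0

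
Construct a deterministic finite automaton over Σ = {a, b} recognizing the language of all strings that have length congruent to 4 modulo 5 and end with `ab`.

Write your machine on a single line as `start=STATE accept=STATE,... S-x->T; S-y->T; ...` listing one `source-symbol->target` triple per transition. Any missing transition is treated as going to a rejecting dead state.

start=q0; accept=q6; q0-a->q1; q0-b->q1; q1-a->q2; q1-b->q2; q2-a->q3; q2-b->q4; q3-a->q5; q3-b->q6; q4-a->q5; q4-b->q5; q5-a->q0; q5-b->q0; q6-a->q0; q6-b->q0

Handle the two conditions separately and then intersect. One (5 states) tracks the input length modulo 5; the other (3 states) tracks how much of the suffix `ab` has currently been matched. Each combined state is a pair, one component from each; accept when both components accept. Minimizing collapses redundant product states.
7 states suffice.
        a   b  
>  q0   q1  q1 
   q1   q2  q2 
   q2   q3  q4 
   q3   q5  q6 
   q4   q5  q5 
   q5   q0  q0 
 * q6   q0  q0 
(> = start, * = accepting)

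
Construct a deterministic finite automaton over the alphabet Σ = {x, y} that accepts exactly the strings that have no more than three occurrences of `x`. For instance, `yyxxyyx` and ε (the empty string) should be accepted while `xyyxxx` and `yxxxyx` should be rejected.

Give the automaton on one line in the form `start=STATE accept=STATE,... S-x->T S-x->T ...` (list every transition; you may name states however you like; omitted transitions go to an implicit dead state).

Only the number of `x`s matters, and only up to 4. Make a chain q0 → q1 → q2 → q3 → q4 advanced by each `x` (with q4 absorbing); every other symbol self-loops. The accepting set is {q0, q1, q2, q3}.
With 5 states:
        x   y  
>* q0   q1  q0 
 * q1   q2  q1 
 * q2   q3  q2 
 * q3   q4  q3 
   q4   q4  q4 
(> = start, * = accepting)

start=q0 accept=q0,q1,q2,q3 q0-x->q1 q0-y->q0 q1-x->q2 q1-y->q1 q2-x->q3 q2-y->q2 q3-x->q4 q3-y->q3 q4-x->q4 q4-y->q4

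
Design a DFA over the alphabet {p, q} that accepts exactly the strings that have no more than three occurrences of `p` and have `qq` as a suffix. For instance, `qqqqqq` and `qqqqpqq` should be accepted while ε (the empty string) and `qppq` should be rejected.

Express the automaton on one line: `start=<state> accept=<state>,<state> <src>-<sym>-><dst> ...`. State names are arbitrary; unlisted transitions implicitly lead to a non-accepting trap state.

start=s0 accept=s5,s8,s11,s13 s0-p->s1 s0-q->s2 s1-p->s3 s1-q->s4 s2-p->s1 s2-q->s5 s3-p->s6 s3-q->s7 s4-p->s3 s4-q->s8 s5-p->s1 s5-q->s5 s6-p->s9 s6-q->s10 s7-p->s6 s7-q->s11 s8-p->s3 s8-q->s8 s9-p->s9 s9-q->s12 s10-p->s9 s10-q->s13 s11-p->s6 s11-q->s11 s12-p->s9 s12-q->s14 s13-p->s9 s13-q->s13 s14-p->s9 s14-q->s14

Run two small machines in parallel and take their product. The first has 5 states tracking the count of `p`s, saturating at 4; the second has 3 states tracking how much of the suffix `qq` has currently been matched. A product state is a pair (one from each), accepting exactly when both do.
A 15-state machine:
          p    q  
>  s0     s1   s2 
   s1     s3   s4 
   s2     s1   s5 
   s3     s6   s7 
   s4     s3   s8 
 * s5     s1   s5 
   s6     s9  s10 
   s7     s6  s11 
 * s8     s3   s8 
   s9     s9  s12 
   s10    s9  s13 
 * s11    s6  s11 
   s12    s9  s14 
 * s13    s9  s13 
   s14    s9  s14 
(> = start, * = accepting)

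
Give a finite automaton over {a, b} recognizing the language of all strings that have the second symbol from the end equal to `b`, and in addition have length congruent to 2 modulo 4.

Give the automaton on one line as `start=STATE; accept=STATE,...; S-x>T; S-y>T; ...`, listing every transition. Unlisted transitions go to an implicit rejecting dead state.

start=s0; accept=s5,s6; s0-a>s1; s0-b>s2; s1-a>s3; s1-b>s4; s2-a>s5; s2-b>s6; s3-a>s7; s3-b>s8; s4-a>s9; s4-b>s10; s5-a>s7; s5-b>s8; s6-a>s9; s6-b>s10; s7-a>s11; s7-b>s12; s8-a>s13; s8-b>s14; s9-a>s11; s9-b>s12; s10-a>s13; s10-b>s14; s11-a>s15; s11-b>s16; s12-a>s17; s12-b>s18; s13-a>s15; s13-b>s16; s14-a>s17; s14-b>s18; s15-a>s3; s15-b>s4; s16-a>s5; s16-b>s6; s17-a>s3; s17-b>s4; s18-a>s5; s18-b>s6

Build one automaton per condition and run them in lockstep. The first has 7 states tracking the last 2 symbols read; the second has 4 states tracking the input length modulo 4. A product state is a pair (one from each), accepting exactly when both do.
With 19 states:
          a    b  
>  s0     s1   s2 
   s1     s3   s4 
   s2     s5   s6 
   s3     s7   s8 
   s4     s9  s10 
 * s5     s7   s8 
 * s6     s9  s10 
   s7    s11  s12 
   s8    s13  s14 
   s9    s11  s12 
   s10   s13  s14 
   s11   s15  s16 
   s12   s17  s18 
   s13   s15  s16 
   s14   s17  s18 
   s15    s3   s4 
   s16    s5   s6 
   s17    s3   s4 
   s18    s5   s6 
(> = start, * = accepting)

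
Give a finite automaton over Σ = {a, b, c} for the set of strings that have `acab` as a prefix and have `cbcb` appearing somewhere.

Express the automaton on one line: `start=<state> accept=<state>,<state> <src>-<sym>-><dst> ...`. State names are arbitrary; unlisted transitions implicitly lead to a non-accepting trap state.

start=s0 accept=s9 s0-a->s1 s0-b->s2 s0-c->s2 s1-a->s2 s1-b->s2 s1-c->s3 s2-a->s2 s2-b->s2 s2-c->s2 s3-a->s4 s3-b->s2 s3-c->s2 s4-a->s2 s4-b->s5 s4-c->s2 s5-a->s5 s5-b->s5 s5-c->s6 s6-a->s5 s6-b->s7 s6-c->s6 s7-a->s5 s7-b->s5 s7-c->s8 s8-a->s5 s8-b->s9 s8-c->s6 s9-a->s9 s9-b->s9 s9-c->s9

Run two small machines in parallel and take their product. The first has 6 states tracking whether the input so far still matches the prefix `acab`; the second has 5 states tracking whether and how much of `cbcb` has been seen. A product state is a pair (one from each), accepting exactly when both do. Minimizing collapses redundant product states.
A 10-state machine:
        a   b   c  
>  s0   s1  s2  s2 
   s1   s2  s2  s3 
   s2   s2  s2  s2 
   s3   s4  s2  s2 
   s4   s2  s5  s2 
   s5   s5  s5  s6 
   s6   s5  s7  s6 
   s7   s5  s5  s8 
   s8   s5  s9  s6 
 * s9   s9  s9  s9 
(> = start, * = accepting)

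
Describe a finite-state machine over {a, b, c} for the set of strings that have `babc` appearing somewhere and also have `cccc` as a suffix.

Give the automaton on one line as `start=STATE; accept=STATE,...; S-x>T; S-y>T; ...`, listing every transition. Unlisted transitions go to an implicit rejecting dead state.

Run two small machines in parallel and take their product. One (5 states) tracks whether and how much of `babc` has been seen; the other (5 states) tracks how much of the suffix `cccc` has currently been matched. Each combined state is a pair, one component from each; accept when both components accept. Equivalent product states are then merged.
        a   b   c  
>  q0   q0  q1  q0 
   q1   q2  q1  q0 
   q2   q0  q3  q0 
   q3   q2  q1  q4 
   q4   q5  q5  q6 
   q5   q5  q5  q4 
   q6   q5  q5  q7 
   q7   q5  q5  q8 
 * q8   q5  q5  q8 
(> = start, * = accepting)

start=q0; accept=q8; q0-a>q0; q0-b>q1; q0-c>q0; q1-a>q2; q1-b>q1; q1-c>q0; q2-a>q0; q2-b>q3; q2-c>q0; q3-a>q2; q3-b>q1; q3-c>q4; q4-a>q5; q4-b>q5; q4-c>q6; q5-a>q5; q5-b>q5; q5-c>q4; q6-a>q5; q6-b>q5; q6-c>q7; q7-a>q5; q7-b>q5; q7-c>q8; q8-a>q5; q8-b>q5; q8-c>q8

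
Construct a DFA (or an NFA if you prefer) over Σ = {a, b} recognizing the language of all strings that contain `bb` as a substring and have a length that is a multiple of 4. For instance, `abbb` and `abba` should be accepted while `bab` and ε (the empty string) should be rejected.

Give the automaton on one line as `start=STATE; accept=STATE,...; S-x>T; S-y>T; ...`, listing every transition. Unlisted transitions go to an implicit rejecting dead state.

start=q0; accept=q10; q0-a>q1; q0-b>q2; q1-a>q3; q1-b>q4; q2-a>q3; q2-b>q5; q3-a>q6; q3-b>q7; q4-a>q6; q4-b>q8; q5-a>q8; q5-b>q8; q6-a>q0; q6-b>q9; q7-a>q0; q7-b>q10; q8-a>q10; q8-b>q10; q9-a>q1; q9-b>q11; q10-a>q11; q10-b>q11; q11-a>q5; q11-b>q5

Run two small machines in parallel and take their product. One (3 states) tracks whether and how much of `bb` has been seen; the other (4 states) tracks the input length modulo 4. Each combined state is a pair, one component from each; accept when both components accept.
12 states suffice.
          a    b  
>  q0     q1   q2 
   q1     q3   q4 
   q2     q3   q5 
   q3     q6   q7 
   q4     q6   q8 
   q5     q8   q8 
   q6     q0   q9 
   q7     q0  q10 
   q8    q10  q10 
   q9     q1  q11 
 * q10   q11  q11 
   q11    q5   q5 
(> = start, * = accepting)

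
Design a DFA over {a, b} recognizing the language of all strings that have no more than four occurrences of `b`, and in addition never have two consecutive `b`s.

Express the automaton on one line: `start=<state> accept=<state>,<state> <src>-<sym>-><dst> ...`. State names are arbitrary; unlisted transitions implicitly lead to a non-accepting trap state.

Handle the two conditions separately and then intersect. The first has 6 states tracking the count of `b`s, saturating at 5; the second has 3 states tracking partial matches of the forbidden pattern `bb`. A product state is a pair (one from each), accepting exactly when both do.
          a    b  
>* s0     s0   s1 
 * s1     s2   s3 
 * s2     s2   s4 
   s3     s3   s5 
 * s4     s6   s5 
   s5     s5   s7 
 * s6     s6   s8 
   s7     s7   s9 
 * s8    s10   s7 
   s9     s9   s9 
 * s10   s10  s11 
 * s11   s12   s9 
 * s12   s12  s13 
   s13   s14   s9 
   s14   s14  s13 
(> = start, * = accepting)

start=s0 accept=s0,s1,s2,s4,s6,s8,s10,s11,s12 s0-a->s0 s0-b->s1 s1-a->s2 s1-b->s3 s2-a->s2 s2-b->s4 s3-a->s3 s3-b->s5 s4-a->s6 s4-b->s5 s5-a->s5 s5-b->s7 s6-a->s6 s6-b->s8 s7-a->s7 s7-b->s9 s8-a->s10 s8-b->s7 s9-a->s9 s9-b->s9 s10-a->s10 s10-b->s11 s11-a->s12 s11-b->s9 s12-a->s12 s12-b->s13 s13-a->s14 s13-b->s9 s14-a->s14 s14-b->s13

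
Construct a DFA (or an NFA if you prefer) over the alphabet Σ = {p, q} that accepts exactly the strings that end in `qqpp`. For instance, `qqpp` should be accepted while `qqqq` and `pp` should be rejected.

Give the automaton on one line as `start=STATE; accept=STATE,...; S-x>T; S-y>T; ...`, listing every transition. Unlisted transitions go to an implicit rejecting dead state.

Remember how much of `qqpp` the current input suffix matches. State S0 means no match yet; S1 means the last symbol is `q`; S2 means the last 2 symbols are `qq`; S3 means the last 3 symbols are `qqp`; S4 means the last 4 symbols are `qqpp`. Only S4 accepts. On a mismatch, fall back to the longest proper suffix that is still a prefix of `qqpp`.
5 states suffice.
        p   q  
>  S0   S0  S1 
   S1   S0  S2 
   S2   S3  S2 
   S3   S4  S1 
 * S4   S0  S1 
(> = start, * = accepting)

start=S0; accept=S4; S0-p>S0; S0-q>S1; S1-p>S0; S1-q>S2; S2-p>S3; S2-q>S2; S3-p>S4; S3-q>S1; S4-p>S0; S4-q>S1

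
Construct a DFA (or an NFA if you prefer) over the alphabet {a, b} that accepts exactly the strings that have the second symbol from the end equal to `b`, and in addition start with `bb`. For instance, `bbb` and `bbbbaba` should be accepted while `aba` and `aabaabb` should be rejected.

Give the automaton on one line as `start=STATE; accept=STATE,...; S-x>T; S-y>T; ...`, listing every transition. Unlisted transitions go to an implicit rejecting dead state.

Handle the two conditions separately and then intersect. One (7 states) tracks the last 2 symbols read; the other (4 states) tracks whether the input so far still matches the prefix `bb`. Each combined state is a pair, one component from each; accept when both components accept. Minimizing collapses redundant product states.
With 7 states:
        a   b  
>  q0   q1  q2 
   q1   q1  q1 
   q2   q1  q3 
 * q3   q4  q3 
 * q4   q5  q6 
   q5   q5  q6 
   q6   q4  q3 
(> = start, * = accepting)

start=q0; accept=q3,q4; q0-a>q1; q0-b>q2; q1-a>q1; q1-b>q1; q2-a>q1; q2-b>q3; q3-a>q4; q3-b>q3; q4-a>q5; q4-b>q6; q5-a>q5; q5-b>q6; q6-a>q4; q6-b>q3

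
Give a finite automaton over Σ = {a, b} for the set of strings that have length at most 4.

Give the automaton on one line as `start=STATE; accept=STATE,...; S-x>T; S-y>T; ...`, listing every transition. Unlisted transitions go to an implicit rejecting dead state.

start=S0; accept=S0,S1,S2,S3,S4; S0-a>S1; S0-b>S1; S1-a>S2; S1-b>S2; S2-a>S3; S2-b>S3; S3-a>S4; S3-b>S4; S4-a>S5; S4-b>S5; S5-a>S5; S5-b>S5

Count input length up to 5: every symbol moves from S0 toward S5, which means 'more than 4' and absorbs. Accept from {S0, S1, S2, S3, S4}.
6 states suffice.
        a   b  
>* S0   S1  S1 
 * S1   S2  S2 
 * S2   S3  S3 
 * S3   S4  S4 
 * S4   S5  S5 
   S5   S5  S5 
(> = start, * = accepting)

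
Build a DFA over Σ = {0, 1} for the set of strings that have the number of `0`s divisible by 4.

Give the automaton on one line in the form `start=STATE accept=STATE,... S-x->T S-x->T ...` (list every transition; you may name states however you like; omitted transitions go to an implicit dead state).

start=q0 accept=q0 q0-0->q1 q0-1->q0 q1-0->q2 q1-1->q1 q2-0->q3 q2-1->q2 q3-0->q0 q3-1->q3

Keep the running count of `0`s modulo 4: each `0` advances along the cycle q0 → q1 → q2 → q3 → q0 while other symbols loop. Accept at q0.
4 states suffice.
        0   1  
>* q0   q1  q0 
   q1   q2  q1 
   q2   q3  q2 
   q3   q0  q3 
(> = start, * = accepting)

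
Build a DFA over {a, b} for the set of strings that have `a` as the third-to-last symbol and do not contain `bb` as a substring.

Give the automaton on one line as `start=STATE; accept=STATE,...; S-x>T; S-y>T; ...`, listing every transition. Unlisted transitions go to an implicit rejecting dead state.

Run two small machines in parallel and take their product. One (15 states) tracks the last 3 symbols read; the other (3 states) tracks partial matches of the forbidden pattern `bb`. Each combined state is a pair, one component from each; accept when both components accept. Minimizing collapses redundant product states.
        a   b  
>  s0   s1  s2 
   s1   s3  s4 
   s2   s1  s5 
   s3   s6  s7 
   s4   s8  s5 
   s5   s5  s5 
 * s6   s6  s7 
 * s7   s8  s5 
 * s8   s3  s4 
(> = start, * = accepting)

start=s0; accept=s6,s7,s8; s0-a>s1; s0-b>s2; s1-a>s3; s1-b>s4; s2-a>s1; s2-b>s5; s3-a>s6; s3-b>s7; s4-a>s8; s4-b>s5; s5-a>s5; s5-b>s5; s6-a>s6; s6-b>s7; s7-a>s8; s7-b>s5; s8-a>s3; s8-b>s4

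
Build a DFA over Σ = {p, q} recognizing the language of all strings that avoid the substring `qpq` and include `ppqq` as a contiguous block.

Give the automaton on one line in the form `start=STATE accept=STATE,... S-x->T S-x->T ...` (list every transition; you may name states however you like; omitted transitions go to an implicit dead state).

start=S0 accept=S7,S9,S11 S0-p->S1 S0-q->S2 S1-p->S3 S1-q->S2 S2-p->S4 S2-q->S2 S3-p->S3 S3-q->S5 S4-p->S3 S4-q->S6 S5-p->S4 S5-q->S7 S6-p->S8 S6-q->S6 S7-p->S9 S7-q->S7 S8-p->S10 S8-q->S6 S9-p->S11 S9-q->S12 S10-p->S10 S10-q->S13 S11-p->S11 S11-q->S7 S12-p->S12 S12-q->S12 S13-p->S8 S13-q->S12

Run two small machines in parallel and take their product. The first has 4 states tracking partial matches of the forbidden pattern `qpq`; the second has 5 states tracking whether and how much of `ppqq` has been seen. A product state is a pair (one from each), accepting exactly when both do.
          p    q  
>  S0     S1   S2 
   S1     S3   S2 
   S2     S4   S2 
   S3     S3   S5 
   S4     S3   S6 
   S5     S4   S7 
   S6     S8   S6 
 * S7     S9   S7 
   S8    S10   S6 
 * S9    S11  S12 
   S10   S10  S13 
 * S11   S11   S7 
   S12   S12  S12 
   S13    S8  S12 
(> = start, * = accepting)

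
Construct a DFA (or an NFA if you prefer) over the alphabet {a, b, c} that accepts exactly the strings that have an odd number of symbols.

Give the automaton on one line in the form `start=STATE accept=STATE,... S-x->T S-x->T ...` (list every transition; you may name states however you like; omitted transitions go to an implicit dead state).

start=s0 accept=s1 s0-a->s1 s0-b->s1 s0-c->s1 s1-a->s0 s1-b->s0 s1-c->s0

Count input length modulo 2: every symbol advances one step around the cycle s0 → s1 → s0. Accept at s1.
A 2-state machine:
        a   b   c  
>  s0   s1  s1  s1 
 * s1   s0  s0  s0 
(> = start, * = accepting)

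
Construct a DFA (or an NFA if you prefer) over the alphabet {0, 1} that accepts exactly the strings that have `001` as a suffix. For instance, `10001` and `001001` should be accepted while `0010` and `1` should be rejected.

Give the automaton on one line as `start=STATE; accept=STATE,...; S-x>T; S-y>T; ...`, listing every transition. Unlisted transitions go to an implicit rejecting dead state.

Let each state record the length of the longest suffix of the input read so far that is also a prefix of `001`. q1 means the last symbol is `0`; q2 means the last 2 symbols are `00`; q3 means the last 3 symbols are `001`. Accept only at q3, where the string currently ends in `001`.
With 4 states:
        0   1  
>  q0   q1  q0 
   q1   q2  q0 
   q2   q2  q3 
 * q3   q1  q0 
(> = start, * = accepting)

start=q0; accept=q3; q0-0>q1; q0-1>q0; q1-0>q2; q1-1>q0; q2-0>q2; q2-1>q3; q3-0>q1; q3-1>q0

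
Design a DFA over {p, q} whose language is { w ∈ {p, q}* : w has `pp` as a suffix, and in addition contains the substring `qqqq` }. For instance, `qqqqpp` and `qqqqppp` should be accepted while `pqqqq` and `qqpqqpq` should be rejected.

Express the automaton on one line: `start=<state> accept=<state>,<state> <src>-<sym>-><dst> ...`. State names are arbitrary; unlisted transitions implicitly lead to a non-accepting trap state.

start=s0 accept=s8 s0-p->s1 s0-q->s2 s1-p->s3 s1-q->s2 s2-p->s1 s2-q->s4 s3-p->s3 s3-q->s2 s4-p->s1 s4-q->s5 s5-p->s1 s5-q->s6 s6-p->s7 s6-q->s6 s7-p->s8 s7-q->s6 s8-p->s8 s8-q->s6

Build one automaton per condition and run them in lockstep. One (3 states) tracks how much of the suffix `pp` has currently been matched; the other (5 states) tracks whether and how much of `qqqq` has been seen. Each combined state is a pair, one component from each; accept when both components accept.
9 states suffice.
        p   q  
>  s0   s1  s2 
   s1   s3  s2 
   s2   s1  s4 
   s3   s3  s2 
   s4   s1  s5 
   s5   s1  s6 
   s6   s7  s6 
   s7   s8  s6 
 * s8   s8  s6 
(> = start, * = accepting)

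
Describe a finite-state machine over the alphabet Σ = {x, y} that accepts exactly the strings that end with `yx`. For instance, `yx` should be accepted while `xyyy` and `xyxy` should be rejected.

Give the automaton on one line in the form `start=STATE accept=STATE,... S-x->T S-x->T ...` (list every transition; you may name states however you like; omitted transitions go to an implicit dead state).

start=s0 accept=s2 s0-x->s0 s0-y->s1 s1-x->s2 s1-y->s1 s2-x->s0 s2-y->s1

Let each state record the length of the longest suffix of the input read so far that is also a prefix of `yx`. s1 means the last symbol is `y`; s2 means the last 2 symbols are `yx`. Accept only at s2, where the string currently ends in `yx`.
3 states suffice.
        x   y  
>  s0   s0  s1 
   s1   s2  s1 
 * s2   s0  s1 
(> = start, * = accepting)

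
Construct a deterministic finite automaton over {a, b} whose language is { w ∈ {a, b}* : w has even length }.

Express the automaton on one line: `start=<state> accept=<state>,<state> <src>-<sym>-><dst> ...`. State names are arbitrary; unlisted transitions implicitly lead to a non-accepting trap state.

Only the length mod 2 matters, so use a 2-cycle: from any state, every input symbol moves to the next state, wrapping q1 back to q0. Mark q0 accepting.
        a   b  
>* q0   q1  q1 
   q1   q0  q0 
(> = start, * = accepting)

start=q0 accept=q0 q0-a->q1 q0-b->q1 q1-a->q0 q1-b->q0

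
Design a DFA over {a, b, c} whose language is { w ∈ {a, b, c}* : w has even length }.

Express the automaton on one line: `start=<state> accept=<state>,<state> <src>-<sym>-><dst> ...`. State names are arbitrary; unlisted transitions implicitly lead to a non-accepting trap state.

Count input length modulo 2: every symbol advances one step around the cycle s0 → s1 → s0. Accept at s0.
        a   b   c  
>* s0   s1  s1  s1 
   s1   s0  s0  s0 
(> = start, * = accepting)

start=s0 accept=s0 s0-a->s1 s0-b->s1 s0-c->s1 s1-a->s0 s1-b->s0 s1-c->s0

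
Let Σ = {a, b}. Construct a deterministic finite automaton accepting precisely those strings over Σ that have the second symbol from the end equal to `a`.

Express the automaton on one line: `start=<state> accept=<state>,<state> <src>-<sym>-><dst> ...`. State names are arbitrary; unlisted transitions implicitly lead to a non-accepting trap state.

A DFA must remember the last 2 symbols (since which symbol is second-to-last isn't known until the input ends). Use one state per possible window of the last ≤2 symbols; accept from those whose window starts with `a`.
A 7-state machine:
        a   b  
>  s0   s1  s2 
   s1   s3  s4 
   s2   s5  s6 
 * s3   s3  s4 
 * s4   s5  s6 
   s5   s3  s4 
   s6   s5  s6 
(> = start, * = accepting)

start=s0 accept=s3,s4 s0-a->s1 s0-b->s2 s1-a->s3 s1-b->s4 s2-a->s5 s2-b->s6 s3-a->s3 s3-b->s4 s4-a->s5 s4-b->s6 s5-a->s3 s5-b->s4 s6-a->s5 s6-b->s6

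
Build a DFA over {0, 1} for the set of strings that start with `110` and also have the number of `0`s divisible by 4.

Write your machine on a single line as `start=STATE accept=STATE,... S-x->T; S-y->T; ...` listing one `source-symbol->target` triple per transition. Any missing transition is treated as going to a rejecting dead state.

start=q0; accept=q10; q0-0->q1; q0-1->q2; q1-0->q3; q1-1->q1; q2-0->q1; q2-1->q4; q3-0->q5; q3-1->q3; q4-0->q6; q4-1->q7; q5-0->q7; q5-1->q5; q6-0->q8; q6-1->q6; q7-0->q1; q7-1->q7; q8-0->q9; q8-1->q8; q9-0->q10; q9-1->q9; q10-0->q6; q10-1->q10

Build one automaton per condition and run them in lockstep. The first has 5 states tracking whether the input so far still matches the prefix `110`; the second has 4 states tracking the count of `0`s modulo 4. A product state is a pair (one from each), accepting exactly when both do.
An 11-state machine:
          0    1  
>  q0     q1   q2 
   q1     q3   q1 
   q2     q1   q4 
   q3     q5   q3 
   q4     q6   q7 
   q5     q7   q5 
   q6     q8   q6 
   q7     q1   q7 
   q8     q9   q8 
   q9    q10   q9 
 * q10    q6  q10 
(> = start, * = accepting)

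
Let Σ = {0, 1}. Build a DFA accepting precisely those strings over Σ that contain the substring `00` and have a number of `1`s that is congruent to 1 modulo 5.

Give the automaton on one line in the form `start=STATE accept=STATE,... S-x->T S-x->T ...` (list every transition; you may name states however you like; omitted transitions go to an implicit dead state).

Build one automaton per condition and run them in lockstep. One (3 states) tracks whether and how much of `00` has been seen; the other (5 states) tracks the count of `1`s modulo 5. Each combined state is a pair, one component from each; accept when both components accept.
15 states suffice.
          0    1  
>  q0     q1   q2 
   q1     q3   q2 
   q2     q4   q5 
   q3     q3   q6 
   q4     q6   q5 
   q5     q7   q8 
 * q6     q6   q9 
   q7     q9   q8 
   q8    q10  q11 
   q9     q9  q12 
   q10   q12  q11 
   q11   q13   q0 
   q12   q12  q14 
   q13   q14   q0 
   q14   q14   q3 
(> = start, * = accepting)

start=q0 accept=q6 q0-0->q1 q0-1->q2 q1-0->q3 q1-1->q2 q2-0->q4 q2-1->q5 q3-0->q3 q3-1->q6 q4-0->q6 q4-1->q5 q5-0->q7 q5-1->q8 q6-0->q6 q6-1->q9 q7-0->q9 q7-1->q8 q8-0->q10 q8-1->q11 q9-0->q9 q9-1->q12 q10-0->q12 q10-1->q11 q11-0->q13 q11-1->q0 q12-0->q12 q12-1->q14 q13-0->q14 q13-1->q0 q14-0->q14 q14-1->q3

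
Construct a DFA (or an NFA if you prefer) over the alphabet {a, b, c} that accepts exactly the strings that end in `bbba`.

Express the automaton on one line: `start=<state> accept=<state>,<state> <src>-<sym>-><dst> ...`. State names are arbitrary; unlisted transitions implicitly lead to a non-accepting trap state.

Remember how much of `bbba` the current input suffix matches. State s0 means no match yet; s1 means the last symbol is `b`; s2 means the last 2 symbols are `bb`; s3 means the last 3 symbols are `bbb`; s4 means the last 4 symbols are `bbba`. Only s4 accepts. On a mismatch, fall back to the longest proper suffix that is still a prefix of `bbba`.
        a   b   c  
>  s0   s0  s1  s0 
   s1   s0  s2  s0 
   s2   s0  s3  s0 
   s3   s4  s3  s0 
 * s4   s0  s1  s0 
(> = start, * = accepting)

start=s0 accept=s4 s0-a->s0 s0-b->s1 s0-c->s0 s1-a->s0 s1-b->s2 s1-c->s0 s2-a->s0 s2-b->s3 s2-c->s0 s3-a->s4 s3-b->s3 s3-c->s0 s4-a->s0 s4-b->s1 s4-c->s0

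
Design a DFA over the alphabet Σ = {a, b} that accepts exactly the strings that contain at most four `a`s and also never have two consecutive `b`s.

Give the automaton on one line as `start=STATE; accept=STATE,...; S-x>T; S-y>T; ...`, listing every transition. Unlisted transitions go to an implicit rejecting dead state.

start=S0; accept=S0,S1,S2,S3,S4,S6,S7,S8,S9,S10; S0-a>S1; S0-b>S2; S1-a>S3; S1-b>S4; S2-a>S1; S2-b>S5; S3-a>S6; S3-b>S7; S4-a>S3; S4-b>S5; S5-a>S5; S5-b>S5; S6-a>S8; S6-b>S9; S7-a>S6; S7-b>S5; S8-a>S5; S8-b>S10; S9-a>S8; S9-b>S5; S10-a>S5; S10-b>S5

Run two small machines in parallel and take their product. The first has 6 states tracking the count of `a`s, saturating at 5; the second has 3 states tracking partial matches of the forbidden pattern `bb`. A product state is a pair (one from each), accepting exactly when both do. After merging equivalent states the machine shrinks.
With 11 states:
          a    b  
>* S0     S1   S2 
 * S1     S3   S4 
 * S2     S1   S5 
 * S3     S6   S7 
 * S4     S3   S5 
   S5     S5   S5 
 * S6     S8   S9 
 * S7     S6   S5 
 * S8     S5  S10 
 * S9     S8   S5 
 * S10    S5   S5 
(> = start, * = accepting)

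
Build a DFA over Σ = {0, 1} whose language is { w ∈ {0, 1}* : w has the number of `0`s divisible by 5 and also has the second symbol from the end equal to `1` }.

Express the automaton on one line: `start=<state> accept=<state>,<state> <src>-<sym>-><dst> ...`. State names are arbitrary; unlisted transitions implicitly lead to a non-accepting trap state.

start=s0 accept=s4,s8 s0-0->s1 s0-1->s2 s1-0->s3 s1-1->s1 s2-0->s1 s2-1->s4 s3-0->s5 s3-1->s3 s4-0->s1 s4-1->s4 s5-0->s6 s5-1->s5 s6-0->s0 s6-1->s7 s7-0->s8 s7-1->s7 s8-0->s1 s8-1->s2

Run two small machines in parallel and take their product. One (5 states) tracks the count of `0`s modulo 5; the other (7 states) tracks the last 2 symbols read. Each combined state is a pair, one component from each; accept when both components accept. Equivalent product states are then merged.
        0   1  
>  s0   s1  s2 
   s1   s3  s1 
   s2   s1  s4 
   s3   s5  s3 
 * s4   s1  s4 
   s5   s6  s5 
   s6   s0  s7 
   s7   s8  s7 
 * s8   s1  s2 
(> = start, * = accepting)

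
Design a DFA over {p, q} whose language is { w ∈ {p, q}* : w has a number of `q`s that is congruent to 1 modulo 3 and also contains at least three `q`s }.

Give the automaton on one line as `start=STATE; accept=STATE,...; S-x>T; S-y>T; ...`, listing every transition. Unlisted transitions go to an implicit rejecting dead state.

Handle the two conditions separately and then intersect. The first has 3 states tracking the count of `q`s modulo 3; the second has 5 states tracking the count of `q`s, saturating at 4. A product state is a pair (one from each), accepting exactly when both do. Minimizing collapses redundant product states.
       p  q 
>  A   A  B 
   B   B  C 
   C   C  D 
   D   D  E 
 * E   E  C 
(> = start, * = accepting)

start=A; accept=E; A-p>A; A-q>B; B-p>B; B-q>C; C-p>C; C-q>D; D-p>D; D-q>E; E-p>E; E-q>C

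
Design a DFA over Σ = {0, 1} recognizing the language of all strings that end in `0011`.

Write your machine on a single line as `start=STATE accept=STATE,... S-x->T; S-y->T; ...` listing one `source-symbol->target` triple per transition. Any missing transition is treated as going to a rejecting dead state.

start=S0; accept=S4; S0-0->S1; S0-1->S0; S1-0->S2; S1-1->S0; S2-0->S2; S2-1->S3; S3-0->S1; S3-1->S4; S4-0->S1; S4-1->S0

Remember how much of `0011` the current input suffix matches. State S0 means no match yet; S1 means the last symbol is `0`; S2 means the last 2 symbols are `00`; S3 means the last 3 symbols are `001`; S4 means the last 4 symbols are `0011`. Only S4 accepts. On a mismatch, fall back to the longest proper suffix that is still a prefix of `0011`.
        0   1  
>  S0   S1  S0 
   S1   S2  S0 
   S2   S2  S3 
   S3   S1  S4 
 * S4   S1  S0 
(> = start, * = accepting)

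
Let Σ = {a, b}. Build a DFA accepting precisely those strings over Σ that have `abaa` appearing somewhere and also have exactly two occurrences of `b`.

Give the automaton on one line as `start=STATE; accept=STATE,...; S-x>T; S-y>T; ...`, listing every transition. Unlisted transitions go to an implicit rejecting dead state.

Run two small machines in parallel and take their product. The first has 5 states tracking whether and how much of `abaa` has been seen; the second has 4 states tracking the count of `b`s, saturating at 3. A product state is a pair (one from each), accepting exactly when both do. Minimizing collapses redundant product states.
An 11-state machine:
          a    b  
>  q0     q1   q2 
   q1     q1   q3 
   q2     q4   q5 
   q3     q6   q5 
   q4     q4   q7 
   q5     q5   q5 
   q6     q8   q7 
   q7     q9   q5 
   q8     q8  q10 
   q9    q10   q5 
 * q10   q10   q5 
(> = start, * = accepting)

start=q0; accept=q10; q0-a>q1; q0-b>q2; q1-a>q1; q1-b>q3; q2-a>q4; q2-b>q5; q3-a>q6; q3-b>q5; q4-a>q4; q4-b>q7; q5-a>q5; q5-b>q5; q6-a>q8; q6-b>q7; q7-a>q9; q7-b>q5; q8-a>q8; q8-b>q10; q9-a>q10; q9-b>q5; q10-a>q10; q10-b>q5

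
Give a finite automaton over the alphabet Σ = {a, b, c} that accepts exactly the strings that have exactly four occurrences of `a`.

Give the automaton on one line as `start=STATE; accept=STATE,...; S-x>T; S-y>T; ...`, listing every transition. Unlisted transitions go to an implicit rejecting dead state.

start=q0; accept=q4; q0-a>q1; q0-b>q0; q0-c>q0; q1-a>q2; q1-b>q1; q1-c>q1; q2-a>q3; q2-b>q2; q2-c>q2; q3-a>q4; q3-b>q3; q3-c>q3; q4-a>q5; q4-b>q4; q4-c>q4; q5-a>q5; q5-b>q5; q5-c>q5

Count `a`s, saturating at 5: states q0 through q4 mean 0 through 4 `a`s seen; q5 means more than 4. Each `a` increments (capped at q5); other symbols loop. Accept from {q4}.
A 6-state machine:
        a   b   c  
>  q0   q1  q0  q0 
   q1   q2  q1  q1 
   q2   q3  q2  q2 
   q3   q4  q3  q3 
 * q4   q5  q4  q4 
   q5   q5  q5  q5 
(> = start, * = accepting)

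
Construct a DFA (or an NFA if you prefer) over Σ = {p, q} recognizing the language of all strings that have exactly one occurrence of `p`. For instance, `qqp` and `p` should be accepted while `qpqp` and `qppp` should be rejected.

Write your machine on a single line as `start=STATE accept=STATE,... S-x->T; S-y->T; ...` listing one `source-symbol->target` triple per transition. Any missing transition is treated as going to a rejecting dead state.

start=S0; accept=S1; S0-p->S1; S0-q->S0; S1-p->S2; S1-q->S1; S2-p->S2; S2-q->S2

Only the number of `p`s matters, and only up to 2. Make a chain S0 → S1 → S2 advanced by each `p` (with S2 absorbing); every other symbol self-loops. The accepting set is {S1}.
        p   q  
>  S0   S1  S0 
 * S1   S2  S1 
   S2   S2  S2 
(> = start, * = accepting)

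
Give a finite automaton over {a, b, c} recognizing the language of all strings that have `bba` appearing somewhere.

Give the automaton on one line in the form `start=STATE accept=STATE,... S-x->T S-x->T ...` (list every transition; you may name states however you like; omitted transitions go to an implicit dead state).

States s0..s2 record the length of the longest prefix of `bba` that matches the current input suffix. Reaching s3 means `bba` has been seen, and we stay there forever. Accept from s3.
A 4-state machine:
        a   b   c  
>  s0   s0  s1  s0 
   s1   s0  s2  s0 
   s2   s3  s2  s0 
 * s3   s3  s3  s3 
(> = start, * = accepting)

start=s0 accept=s3 s0-a->s0 s0-b->s1 s0-c->s0 s1-a->s0 s1-b->s2 s1-c->s0 s2-a->s3 s2-b->s2 s2-c->s0 s3-a->s3 s3-b->s3 s3-c->s3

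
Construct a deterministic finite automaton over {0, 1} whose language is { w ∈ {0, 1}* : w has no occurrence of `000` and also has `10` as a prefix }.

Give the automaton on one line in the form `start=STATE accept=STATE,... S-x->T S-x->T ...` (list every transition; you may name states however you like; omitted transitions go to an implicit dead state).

Handle the two conditions separately and then intersect. One (4 states) tracks partial matches of the forbidden pattern `000`; the other (4 states) tracks whether the input so far still matches the prefix `10`. Each combined state is a pair, one component from each; accept when both components accept. After merging equivalent states the machine shrinks.
A 6-state machine:
        0   1  
>  S0   S1  S2 
   S1   S1  S1 
   S2   S3  S1 
 * S3   S4  S5 
 * S4   S1  S5 
 * S5   S3  S5 
(> = start, * = accepting)

start=S0 accept=S3,S4,S5 S0-0->S1 S0-1->S2 S1-0->S1 S1-1->S1 S2-0->S3 S2-1->S1 S3-0->S4 S3-1->S5 S4-0->S1 S4-1->S5 S5-0->S3 S5-1->S5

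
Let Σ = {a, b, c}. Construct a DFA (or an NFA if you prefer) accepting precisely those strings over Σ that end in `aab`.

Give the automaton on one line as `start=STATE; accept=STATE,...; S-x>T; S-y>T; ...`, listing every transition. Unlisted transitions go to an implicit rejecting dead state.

start=q0; accept=q3; q0-a>q1; q0-b>q0; q0-c>q0; q1-a>q2; q1-b>q0; q1-c>q0; q2-a>q2; q2-b>q3; q2-c>q0; q3-a>q1; q3-b>q0; q3-c>q0

Remember how much of `aab` the current input suffix matches. State q0 means no match yet; q1 means the last symbol is `a`; q2 means the last 2 symbols are `aa`; q3 means the last 3 symbols are `aab`. Only q3 accepts. On a mismatch, fall back to the longest proper suffix that is still a prefix of `aab`.
4 states suffice.
        a   b   c  
>  q0   q1  q0  q0 
   q1   q2  q0  q0 
   q2   q2  q3  q0 
 * q3   q1  q0  q0 
(> = start, * = accepting)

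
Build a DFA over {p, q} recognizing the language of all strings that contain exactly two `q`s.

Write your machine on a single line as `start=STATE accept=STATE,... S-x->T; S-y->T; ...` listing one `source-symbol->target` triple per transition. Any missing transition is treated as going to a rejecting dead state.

Count `q`s, saturating at 3: states S0 through S2 mean 0 through 2 `q`s seen; S3 means more than 2. Each `q` increments (capped at S3); other symbols loop. Accept from {S2}.
4 states suffice.
        p   q  
>  S0   S0  S1 
   S1   S1  S2 
 * S2   S2  S3 
   S3   S3  S3 
(> = start, * = accepting)

start=S0; accept=S2; S0-p->S0; S0-q->S1; S1-p->S1; S1-q->S2; S2-p->S2; S2-q->S3; S3-p->S3; S3-q->S3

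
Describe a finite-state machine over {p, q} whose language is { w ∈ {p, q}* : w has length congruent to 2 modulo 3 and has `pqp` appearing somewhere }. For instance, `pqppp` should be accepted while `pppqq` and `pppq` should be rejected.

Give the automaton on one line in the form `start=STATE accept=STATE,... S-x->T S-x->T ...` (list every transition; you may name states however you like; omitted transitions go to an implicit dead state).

Build one automaton per condition and run them in lockstep. One (3 states) tracks the input length modulo 3; the other (4 states) tracks whether and how much of `pqp` has been seen. Each combined state is a pair, one component from each; accept when both components accept.
          p    q  
>  s0     s1   s2 
   s1     s3   s4 
   s2     s3   s5 
   s3     s6   s7 
   s4     s8   s0 
   s5     s6   s0 
   s6     s1   s9 
   s7    s10   s2 
   s8    s10  s10 
   s9    s11   s5 
   s10   s11  s11 
 * s11    s8   s8 
(> = start, * = accepting)

start=s0 accept=s11 s0-p->s1 s0-q->s2 s1-p->s3 s1-q->s4 s2-p->s3 s2-q->s5 s3-p->s6 s3-q->s7 s4-p->s8 s4-q->s0 s5-p->s6 s5-q->s0 s6-p->s1 s6-q->s9 s7-p->s10 s7-q->s2 s8-p->s10 s8-q->s10 s9-p->s11 s9-q->s5 s10-p->s11 s10-q->s11 s11-p->s8 s11-q->s8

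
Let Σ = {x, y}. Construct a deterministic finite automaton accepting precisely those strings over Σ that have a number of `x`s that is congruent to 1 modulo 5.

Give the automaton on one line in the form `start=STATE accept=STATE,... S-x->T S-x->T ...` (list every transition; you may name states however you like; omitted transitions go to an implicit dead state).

start=s0 accept=s1 s0-x->s1 s0-y->s0 s1-x->s2 s1-y->s1 s2-x->s3 s2-y->s2 s3-x->s4 s3-y->s3 s4-x->s0 s4-y->s4

Keep the running count of `x`s modulo 5: each `x` advances along the cycle s0 → s1 → s2 → s3 → s4 → s0 while other symbols loop. Accept at s1.
A 5-state machine:
        x   y  
>  s0   s1  s0 
 * s1   s2  s1 
   s2   s3  s2 
   s3   s4  s3 
   s4   s0  s4 
(> = start, * = accepting)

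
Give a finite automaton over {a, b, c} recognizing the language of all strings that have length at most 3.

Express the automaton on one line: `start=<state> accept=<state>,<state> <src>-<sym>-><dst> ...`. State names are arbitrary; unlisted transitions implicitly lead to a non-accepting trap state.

Count input length up to 4: every symbol moves from q0 toward q4, which means 'more than 3' and absorbs. Accept from {q0, q1, q2, q3}.
A 5-state machine:
        a   b   c  
>* q0   q1  q1  q1 
 * q1   q2  q2  q2 
 * q2   q3  q3  q3 
 * q3   q4  q4  q4 
   q4   q4  q4  q4 
(> = start, * = accepting)

start=q0 accept=q0,q1,q2,q3 q0-a->q1 q0-b->q1 q0-c->q1 q1-a->q2 q1-b->q2 q1-c->q2 q2-a->q3 q2-b->q3 q2-c->q3 q3-a->q4 q3-b->q4 q3-c->q4 q4-a->q4 q4-b->q4 q4-c->q4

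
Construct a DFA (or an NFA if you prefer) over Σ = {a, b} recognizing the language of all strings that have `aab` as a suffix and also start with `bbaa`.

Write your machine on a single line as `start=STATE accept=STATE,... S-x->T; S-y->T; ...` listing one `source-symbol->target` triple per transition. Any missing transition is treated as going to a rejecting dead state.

Handle the two conditions separately and then intersect. One (4 states) tracks how much of the suffix `aab` has currently been matched; the other (6 states) tracks whether the input so far still matches the prefix `bbaa`. Each combined state is a pair, one component from each; accept when both components accept. Minimizing collapses redundant product states.
        a   b  
>  s0   s1  s2 
   s1   s1  s1 
   s2   s1  s3 
   s3   s4  s1 
   s4   s5  s1 
   s5   s5  s6 
 * s6   s7  s8 
   s7   s5  s8 
   s8   s7  s8 
(> = start, * = accepting)

start=s0; accept=s6; s0-a->s1; s0-b->s2; s1-a->s1; s1-b->s1; s2-a->s1; s2-b->s3; s3-a->s4; s3-b->s1; s4-a->s5; s4-b->s1; s5-a->s5; s5-b->s6; s6-a->s7; s6-b->s8; s7-a->s5; s7-b->s8; s8-a->s7; s8-b->s8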